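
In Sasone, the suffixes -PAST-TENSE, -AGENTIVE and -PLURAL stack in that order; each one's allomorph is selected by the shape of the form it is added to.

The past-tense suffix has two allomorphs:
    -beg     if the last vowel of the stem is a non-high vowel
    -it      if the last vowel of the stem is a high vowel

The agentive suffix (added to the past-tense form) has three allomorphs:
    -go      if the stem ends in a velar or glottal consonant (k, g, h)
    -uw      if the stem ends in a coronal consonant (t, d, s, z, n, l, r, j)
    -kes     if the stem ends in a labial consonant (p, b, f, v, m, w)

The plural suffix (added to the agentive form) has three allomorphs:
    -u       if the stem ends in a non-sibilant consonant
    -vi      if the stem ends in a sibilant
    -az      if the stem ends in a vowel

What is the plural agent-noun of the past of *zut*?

*zut*: last vowel = /u/, a high vowel → -it → *zutit*.
The past-tense form *zutit*: final consonant = /t/, coronal → -uw → *zutituw*.
Since the final sound of the agentive form *zutituw* is /w/ (a non-sibilant consonant), it takes -u, giving *zutituwu*.

zutituwu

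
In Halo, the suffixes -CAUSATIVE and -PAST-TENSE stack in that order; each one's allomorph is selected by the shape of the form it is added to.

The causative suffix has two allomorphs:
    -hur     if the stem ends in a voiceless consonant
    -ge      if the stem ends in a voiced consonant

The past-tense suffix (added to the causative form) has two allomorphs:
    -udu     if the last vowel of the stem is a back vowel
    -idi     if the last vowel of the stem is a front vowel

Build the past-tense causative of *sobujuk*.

*sobujuk* — final consonant /k/ (voiceless) → -hur → *sobujukhur*.
Since the last vowel of the causative form *sobujukhur* is /u/ (a back vowel), it takes -udu, giving *sobujukhurudu*.

sobujukhurudu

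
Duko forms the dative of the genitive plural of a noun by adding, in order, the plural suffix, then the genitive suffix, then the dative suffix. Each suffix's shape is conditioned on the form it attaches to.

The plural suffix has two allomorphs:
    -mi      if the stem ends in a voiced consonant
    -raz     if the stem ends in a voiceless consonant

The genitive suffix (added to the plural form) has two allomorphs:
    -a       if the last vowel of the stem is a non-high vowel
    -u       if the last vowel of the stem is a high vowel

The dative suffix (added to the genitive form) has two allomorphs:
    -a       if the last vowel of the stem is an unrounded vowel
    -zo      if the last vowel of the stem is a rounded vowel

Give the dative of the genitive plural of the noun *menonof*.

menonofrazaa

The final consonant of *menonof* is /f/, which is voiceless, so the plural suffix is -raz, giving *menonofraz*.
The last vowel of the plural form *menonofraz* is /a/, which is a non-high vowel, so the genitive suffix is -a, giving *menonofraza*.
The last vowel of the genitive form *menonofraza* is /a/, which is an unrounded vowel, so the dative suffix is -a, giving *menonofrazaa*.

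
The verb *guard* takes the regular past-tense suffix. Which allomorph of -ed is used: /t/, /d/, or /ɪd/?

The stem *guard* ends in /t/ or /d/.
The -ed suffix is realized as /ɪd/ after /t, d/; as /t/ after other voiceless consonants; and as /d/ after other voiced sounds.
So -ed on *guard* is pronounced /ɪd/.

/ɪd/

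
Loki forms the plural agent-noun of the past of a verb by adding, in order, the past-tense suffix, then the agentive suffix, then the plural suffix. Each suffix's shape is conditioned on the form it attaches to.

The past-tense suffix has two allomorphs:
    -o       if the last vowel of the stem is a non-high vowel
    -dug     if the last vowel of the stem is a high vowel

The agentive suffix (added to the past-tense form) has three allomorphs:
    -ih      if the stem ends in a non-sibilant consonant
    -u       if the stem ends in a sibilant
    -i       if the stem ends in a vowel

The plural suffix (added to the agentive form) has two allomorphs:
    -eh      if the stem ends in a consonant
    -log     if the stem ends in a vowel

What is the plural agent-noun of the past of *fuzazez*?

fuzazezoilog

*fuzazez* — last vowel /e/ (a non-high vowel) → -o → *fuzazezo*.
The final sound of the past-tense form *fuzazezo* is /o/, which is a vowel, so the agentive suffix is -i, giving *fuzazezoi*.
The agentive form *fuzazezoi* — final sound /i/ (a vowel) → -log → *fuzazezoilog*.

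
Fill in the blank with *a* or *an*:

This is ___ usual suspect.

The indefinite article is chosen by the initial *sound* of the following word, not its spelling.
*usual* begins with the sound /juː/ (u pronounced /juː/) — a consonant sound.
So the article is *a*: This is a usual suspect.

a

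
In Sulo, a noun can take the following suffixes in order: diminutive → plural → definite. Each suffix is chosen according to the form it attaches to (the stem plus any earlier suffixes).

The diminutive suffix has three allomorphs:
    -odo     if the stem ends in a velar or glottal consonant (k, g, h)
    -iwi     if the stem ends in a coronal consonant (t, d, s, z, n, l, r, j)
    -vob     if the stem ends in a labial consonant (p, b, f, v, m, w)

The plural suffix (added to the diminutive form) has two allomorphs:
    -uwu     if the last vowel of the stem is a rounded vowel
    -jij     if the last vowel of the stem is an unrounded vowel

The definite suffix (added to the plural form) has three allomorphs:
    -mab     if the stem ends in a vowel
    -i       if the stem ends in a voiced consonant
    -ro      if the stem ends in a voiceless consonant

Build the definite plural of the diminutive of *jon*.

Since the final consonant of *jon* is /n/ (coronal), it takes -iwi, giving *joniwi*.
Since the last vowel of the diminutive form *joniwi* is /i/ (an unrounded vowel), it takes -jij, giving *joniwijij*.
The plural form *joniwijij* — final sound /j/ (a voiced consonant) → -i → *joniwijiji*.

joniwijiji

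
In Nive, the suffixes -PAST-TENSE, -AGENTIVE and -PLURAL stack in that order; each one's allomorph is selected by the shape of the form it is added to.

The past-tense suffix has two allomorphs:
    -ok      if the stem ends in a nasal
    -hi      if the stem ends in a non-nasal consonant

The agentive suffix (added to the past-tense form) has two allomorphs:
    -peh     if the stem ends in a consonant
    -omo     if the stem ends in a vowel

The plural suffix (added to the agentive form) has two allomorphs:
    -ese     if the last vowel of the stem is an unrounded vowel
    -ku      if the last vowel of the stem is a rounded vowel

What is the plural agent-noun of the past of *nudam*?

nudamokpehese

Since the final consonant of *nudam* is /m/ (a nasal), it takes -ok, giving *nudamok*.
Since the final sound of the past-tense form *nudamok* is /k/ (a consonant), it takes -peh, giving *nudamokpeh*.
The agentive form *nudamokpeh*: last vowel = /e/, an unrounded vowel → -ese → *nudamokpehese*.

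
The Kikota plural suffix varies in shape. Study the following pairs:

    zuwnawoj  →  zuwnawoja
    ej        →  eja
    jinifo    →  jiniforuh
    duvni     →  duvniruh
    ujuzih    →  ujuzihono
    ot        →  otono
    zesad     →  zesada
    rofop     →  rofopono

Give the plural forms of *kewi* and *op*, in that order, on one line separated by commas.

The suffix is conditioned by the final sound: -ono when the stem ends in a voiceless consonant (*ujuzih*, *ot*, *rofop*); -a when the stem ends in a voiced consonant (*zuwnawoj*, *ej*, *zesad*); -ruh when the stem ends in a vowel (*jinifo*, *duvni*).
Since the final sound of *kewi* is /i/ (a vowel), it takes -ruh, giving *kewiruh*.
Since the final sound of *op* is /p/ (a voiceless consonant), it takes -ono, giving *opono*.

kewiruh, opono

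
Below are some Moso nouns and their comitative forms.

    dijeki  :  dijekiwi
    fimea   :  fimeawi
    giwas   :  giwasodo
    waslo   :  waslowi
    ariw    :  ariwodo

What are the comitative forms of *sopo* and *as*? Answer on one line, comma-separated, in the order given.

Looking at the final sound of each stem: -odo when the stem ends in a consonant (*giwas*, *ariw*); -wi when the stem ends in a vowel (*dijeki*, *fimea*, *waslo*).
*sopo* — final sound /o/ (a vowel) → -wi → *sopowi*.
*as*: final sound = /s/, a consonant → -odo → *asodo*.

sopowi, asodo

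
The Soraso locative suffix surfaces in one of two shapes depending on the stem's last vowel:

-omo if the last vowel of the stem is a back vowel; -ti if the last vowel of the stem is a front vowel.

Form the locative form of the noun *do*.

Since the last vowel of *do* is /o/ (a back vowel), it takes -omo, giving *doomo*.

doomo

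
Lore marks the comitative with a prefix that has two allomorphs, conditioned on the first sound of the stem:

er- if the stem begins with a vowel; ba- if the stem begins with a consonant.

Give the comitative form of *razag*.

The first sound of *razag* is /r/, which is a consonant, so the prefix is ba-, giving *barazag*.

barazag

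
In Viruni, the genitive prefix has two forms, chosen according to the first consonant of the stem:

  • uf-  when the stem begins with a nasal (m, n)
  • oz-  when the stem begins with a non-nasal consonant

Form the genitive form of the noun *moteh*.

The first consonant of *moteh* is /m/, which is a nasal, so the prefix is uf-, giving *ufmoteh*.

ufmoteh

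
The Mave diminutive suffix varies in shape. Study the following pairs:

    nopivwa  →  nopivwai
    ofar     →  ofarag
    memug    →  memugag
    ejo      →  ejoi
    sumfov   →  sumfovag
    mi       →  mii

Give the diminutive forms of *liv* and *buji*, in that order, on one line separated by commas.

Looking at the final sound of each stem: -ag when the stem ends in a consonant (*ofar*, *memug*, *sumfov*); -i when the stem ends in a vowel (*nopivwa*, *ejo*, *mi*).
*liv*: final sound = /v/, a consonant → -ag → *livag*.
Since the final sound of *buji* is /i/ (a vowel), it takes -i, giving *bujii*.

livag, bujii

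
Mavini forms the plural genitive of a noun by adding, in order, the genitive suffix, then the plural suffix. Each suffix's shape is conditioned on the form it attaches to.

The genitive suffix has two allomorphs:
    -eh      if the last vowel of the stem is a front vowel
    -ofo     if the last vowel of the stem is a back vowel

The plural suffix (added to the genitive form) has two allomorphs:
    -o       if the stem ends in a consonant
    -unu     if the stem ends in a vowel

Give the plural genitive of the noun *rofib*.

Since the last vowel of *rofib* is /i/ (a front vowel), it takes -eh, giving *rofibeh*.
The final sound of the genitive form *rofibeh* is /h/, which is a consonant, so the plural suffix is -o, giving *rofibeho*.

rofibeho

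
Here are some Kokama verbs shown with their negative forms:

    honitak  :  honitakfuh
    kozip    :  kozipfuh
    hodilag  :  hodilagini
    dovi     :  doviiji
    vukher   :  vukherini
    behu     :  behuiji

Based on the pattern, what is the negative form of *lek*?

lekfuh

The alternation tracks the final sound of the stem — -fuh when the stem ends in a voiceless consonant (*honitak*, *kozip*); -ini when the stem ends in a voiced consonant (*hodilag*, *vukher*); -iji when the stem ends in a vowel (*dovi*, *behu*).
Since the final sound of *lek* is /k/ (a voiceless consonant), it takes -fuh, giving *lekfuh*.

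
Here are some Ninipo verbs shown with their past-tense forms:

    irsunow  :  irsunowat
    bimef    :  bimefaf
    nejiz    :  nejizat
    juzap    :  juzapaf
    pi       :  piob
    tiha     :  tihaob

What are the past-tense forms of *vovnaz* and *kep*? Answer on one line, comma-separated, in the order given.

vovnazat, kepaf

The pattern is voicing of the final sound: -af when the stem ends in a voiceless consonant (*bimef*, *juzap*); -at when the stem ends in a voiced consonant (*irsunow*, *nejiz*); -ob when the stem ends in a vowel (*pi*, *tiha*).
The final sound of *vovnaz* is /z/, which is a voiced consonant, so the suffix is -at, giving *vovnazat*.
The final sound of *kep* is /p/, which is a voiceless consonant, so the suffix is -af, giving *kepaf*.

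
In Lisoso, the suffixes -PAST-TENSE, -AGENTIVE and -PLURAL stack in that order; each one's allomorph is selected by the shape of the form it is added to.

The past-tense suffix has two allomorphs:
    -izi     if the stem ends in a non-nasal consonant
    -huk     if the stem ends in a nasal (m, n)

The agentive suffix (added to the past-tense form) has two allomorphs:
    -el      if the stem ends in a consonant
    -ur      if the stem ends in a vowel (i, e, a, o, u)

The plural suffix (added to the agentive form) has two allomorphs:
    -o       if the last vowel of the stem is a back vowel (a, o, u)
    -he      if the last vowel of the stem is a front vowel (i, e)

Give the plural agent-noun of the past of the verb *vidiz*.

*vidiz*: final consonant = /z/, non-nasal → -izi → *vidizizi*.
The final sound of the past-tense form *vidizizi* is /i/, which is a vowel, so the agentive suffix is -ur, giving *vidiziziur*.
The agentive form *vidiziziur* — last vowel /u/ (a back vowel) → -o → *vidiziziuro*.

vidiziziuro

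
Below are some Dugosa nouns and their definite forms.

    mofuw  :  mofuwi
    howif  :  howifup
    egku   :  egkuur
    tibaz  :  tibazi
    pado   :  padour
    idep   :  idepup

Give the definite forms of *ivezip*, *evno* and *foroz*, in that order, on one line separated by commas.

ivezipup, evnour, forozi

The suffix is conditioned by the final sound: -up when the stem ends in a voiceless consonant (*howif*, *idep*); -i when the stem ends in a voiced consonant (*mofuw*, *tibaz*); -ur when the stem ends in a vowel (*egku*, *pado*).
*ivezip* — final sound /p/ (a voiceless consonant) → -up → *ivezipup*.
*evno* — final sound /o/ (a vowel) → -ur → *evnour*.
*foroz*: final sound = /z/, a voiced consonant → -i → *forozi*.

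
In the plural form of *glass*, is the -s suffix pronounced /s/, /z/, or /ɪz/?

/ɪz/

The stem *glass* ends in a sibilant (/s, z, ʃ, ʒ, tʃ, dʒ/).
The plural suffix surfaces as /ɪz/ after sibilants, /s/ after other voiceless consonants, and /z/ after other voiced sounds.
So the plural -s on *glass* is pronounced /ɪz/.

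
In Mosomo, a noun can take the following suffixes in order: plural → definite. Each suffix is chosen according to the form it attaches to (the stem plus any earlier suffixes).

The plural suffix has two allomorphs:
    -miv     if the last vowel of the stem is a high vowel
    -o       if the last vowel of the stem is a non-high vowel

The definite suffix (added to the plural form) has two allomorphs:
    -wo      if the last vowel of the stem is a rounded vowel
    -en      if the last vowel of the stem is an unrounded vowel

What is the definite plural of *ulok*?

ulokowo

*ulok* — last vowel /o/ (a non-high vowel) → -o → *uloko*.
The last vowel of the plural form *uloko* is /o/, which is a rounded vowel, so the definite suffix is -wo, giving *ulokowo*.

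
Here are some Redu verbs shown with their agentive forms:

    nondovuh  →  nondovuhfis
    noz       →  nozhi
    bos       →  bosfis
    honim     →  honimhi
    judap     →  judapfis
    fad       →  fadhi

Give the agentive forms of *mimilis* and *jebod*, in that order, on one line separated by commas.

mimilisfis, jebodhi

The suffix is conditioned by the final consonant: -fis when the stem ends in a voiceless consonant (*nondovuh*, *bos*, *judap*); -hi when the stem ends in a voiced consonant (*noz*, *honim*, *fad*).
*mimilis* — final consonant /s/ (voiceless) → -fis → *mimilisfis*.
The final consonant of *jebod* is /d/, which is voiced, so the suffix is -hi, giving *jebodhi*.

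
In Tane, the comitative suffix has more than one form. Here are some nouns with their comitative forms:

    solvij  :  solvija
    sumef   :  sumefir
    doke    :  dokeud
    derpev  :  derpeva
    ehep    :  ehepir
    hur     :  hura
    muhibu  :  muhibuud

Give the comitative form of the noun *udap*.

udapir

The suffix is conditioned by the final sound: -ir when the stem ends in a voiceless consonant (*sumef*, *ehep*); -a when the stem ends in a voiced consonant (*solvij*, *derpev*, *hur*); -ud when the stem ends in a vowel (*doke*, *muhibu*).
*udap* — final sound /p/ (a voiceless consonant) → -ir → *udapir*.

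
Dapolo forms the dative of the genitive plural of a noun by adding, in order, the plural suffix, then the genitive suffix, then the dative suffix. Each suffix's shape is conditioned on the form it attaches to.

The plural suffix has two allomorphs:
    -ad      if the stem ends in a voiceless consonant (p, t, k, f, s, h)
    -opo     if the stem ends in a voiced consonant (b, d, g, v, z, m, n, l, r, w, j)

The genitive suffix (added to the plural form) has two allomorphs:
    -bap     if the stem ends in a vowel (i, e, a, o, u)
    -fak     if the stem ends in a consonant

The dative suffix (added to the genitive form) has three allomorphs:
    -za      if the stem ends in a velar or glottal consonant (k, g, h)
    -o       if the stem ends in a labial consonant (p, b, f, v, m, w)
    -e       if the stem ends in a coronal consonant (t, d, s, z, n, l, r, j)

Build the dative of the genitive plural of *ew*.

ewopobapo

*ew*: final consonant = /w/, voiced → -opo → *ewopo*.
The plural form *ewopo* — final sound /o/ (a vowel) → -bap → *ewopobap*.
Since the final consonant of the genitive form *ewopobap* is /p/ (labial), it takes -o, giving *ewopobapo*.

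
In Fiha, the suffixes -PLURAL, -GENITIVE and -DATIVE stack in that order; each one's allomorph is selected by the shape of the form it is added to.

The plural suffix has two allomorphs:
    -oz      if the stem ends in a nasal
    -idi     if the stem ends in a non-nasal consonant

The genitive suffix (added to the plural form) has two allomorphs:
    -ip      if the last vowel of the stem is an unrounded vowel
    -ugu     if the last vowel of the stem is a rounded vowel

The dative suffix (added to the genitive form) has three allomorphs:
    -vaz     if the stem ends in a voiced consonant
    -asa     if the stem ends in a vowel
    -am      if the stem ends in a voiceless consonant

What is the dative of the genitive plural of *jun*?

*jun* — final consonant /n/ (a nasal) → -oz → *junoz*.
The plural form *junoz*: last vowel = /o/, a rounded vowel → -ugu → *junozugu*.
The final sound of the genitive form *junozugu* is /u/, which is a vowel, so the dative suffix is -asa, giving *junozuguasa*.

junozuguasa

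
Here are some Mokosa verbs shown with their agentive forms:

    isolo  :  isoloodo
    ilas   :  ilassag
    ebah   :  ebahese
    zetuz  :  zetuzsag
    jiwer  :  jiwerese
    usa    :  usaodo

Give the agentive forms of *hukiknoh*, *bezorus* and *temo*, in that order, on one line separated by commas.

The suffix is conditioned by the final sound: -sag when the stem ends in a sibilant (*ilas*, *zetuz*); -ese when the stem ends in a non-sibilant consonant (*ebah*, *jiwer*); -odo when the stem ends in a vowel (*isolo*, *usa*).
*hukiknoh* — final sound /h/ (a non-sibilant consonant) → -ese → *hukiknohese*.
The final sound of *bezorus* is /s/, which is a sibilant, so the suffix is -sag, giving *bezorussag*.
*temo*: final sound = /o/, a vowel → -odo → *temoodo*.

hukiknohese, bezorussag, temoodo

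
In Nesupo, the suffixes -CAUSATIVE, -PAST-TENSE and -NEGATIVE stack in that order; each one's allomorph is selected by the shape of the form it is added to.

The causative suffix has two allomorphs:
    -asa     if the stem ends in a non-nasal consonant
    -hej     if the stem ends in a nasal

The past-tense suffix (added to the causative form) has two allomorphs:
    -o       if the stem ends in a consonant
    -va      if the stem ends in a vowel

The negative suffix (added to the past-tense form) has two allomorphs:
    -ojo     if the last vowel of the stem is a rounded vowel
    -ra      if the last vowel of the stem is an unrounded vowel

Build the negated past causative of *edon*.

*edon* — final consonant /n/ (a nasal) → -hej → *edonhej*.
The causative form *edonhej*: final sound = /j/, a consonant → -o → *edonhejo*.
The past-tense form *edonhejo* — last vowel /o/ (a rounded vowel) → -ojo → *edonhejoojo*.

edonhejoojo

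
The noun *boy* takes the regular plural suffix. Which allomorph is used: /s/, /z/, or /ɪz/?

/z/

The stem *boy* ends in a voiced non-sibilant sound.
The plural suffix surfaces as /ɪz/ after sibilants, /s/ after other voiceless consonants, and /z/ after other voiced sounds.
So the plural -s on *boy* is pronounced /z/.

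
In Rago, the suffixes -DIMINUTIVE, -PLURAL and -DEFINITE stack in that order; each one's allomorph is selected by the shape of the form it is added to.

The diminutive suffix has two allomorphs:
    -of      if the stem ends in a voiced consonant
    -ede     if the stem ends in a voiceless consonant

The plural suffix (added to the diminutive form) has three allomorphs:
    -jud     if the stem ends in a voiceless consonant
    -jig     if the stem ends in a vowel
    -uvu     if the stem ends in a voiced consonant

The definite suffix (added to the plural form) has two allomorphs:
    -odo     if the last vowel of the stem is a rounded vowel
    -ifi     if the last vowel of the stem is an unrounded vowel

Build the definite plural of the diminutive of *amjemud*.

The final consonant of *amjemud* is /d/, which is voiced, so the diminutive suffix is -of, giving *amjemudof*.
Since the final sound of the diminutive form *amjemudof* is /f/ (a voiceless consonant), it takes -jud, giving *amjemudofjud*.
Since the last vowel of the plural form *amjemudofjud* is /u/ (a rounded vowel), it takes -odo, giving *amjemudofjudodo*.

amjemudofjudodo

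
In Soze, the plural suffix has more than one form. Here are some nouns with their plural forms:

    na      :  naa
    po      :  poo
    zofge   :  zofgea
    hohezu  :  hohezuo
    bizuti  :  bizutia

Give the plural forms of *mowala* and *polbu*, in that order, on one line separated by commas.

The alternation tracks the last vowel of the stem — -o when the last vowel of the stem is a rounded vowel (*po*, *hohezu*); -a when the last vowel of the stem is an unrounded vowel (*na*, *zofge*, *bizuti*).
The last vowel of *mowala* is /a/, which is an unrounded vowel, so the suffix is -a, giving *mowalaa*.
The last vowel of *polbu* is /u/, which is a rounded vowel, so the suffix is -o, giving *polbuo*.

mowalaa, polbuo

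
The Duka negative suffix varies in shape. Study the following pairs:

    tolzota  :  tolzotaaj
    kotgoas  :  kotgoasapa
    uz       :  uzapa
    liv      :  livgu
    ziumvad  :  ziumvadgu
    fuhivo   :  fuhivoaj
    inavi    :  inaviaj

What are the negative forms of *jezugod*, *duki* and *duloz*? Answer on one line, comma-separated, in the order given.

jezugodgu, dukiaj, dulozapa

The pattern is sibilance of the final sound: -apa when the stem ends in a sibilant (*kotgoas*, *uz*); -gu when the stem ends in a non-sibilant consonant (*liv*, *ziumvad*); -aj when the stem ends in a vowel (*tolzota*, *fuhivo*, *inavi*).
Since the final sound of *jezugod* is /d/ (a non-sibilant consonant), it takes -gu, giving *jezugodgu*.
The final sound of *duki* is /i/, which is a vowel, so the suffix is -aj, giving *dukiaj*.
The final sound of *duloz* is /z/, which is a sibilant, so the suffix is -apa, giving *dulozapa*.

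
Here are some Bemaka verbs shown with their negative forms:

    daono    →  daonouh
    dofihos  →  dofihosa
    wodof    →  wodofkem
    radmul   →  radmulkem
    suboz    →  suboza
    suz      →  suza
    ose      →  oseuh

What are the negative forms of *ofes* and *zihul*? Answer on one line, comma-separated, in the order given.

The pattern is sibilance of the final sound: -a when the stem ends in a sibilant (*dofihos*, *suboz*, *suz*); -kem when the stem ends in a non-sibilant consonant (*wodof*, *radmul*); -uh when the stem ends in a vowel (*daono*, *ose*).
*ofes* — final sound /s/ (a sibilant) → -a → *ofesa*.
*zihul* — final sound /l/ (a non-sibilant consonant) → -kem → *zihulkem*.

ofesa, zihulkem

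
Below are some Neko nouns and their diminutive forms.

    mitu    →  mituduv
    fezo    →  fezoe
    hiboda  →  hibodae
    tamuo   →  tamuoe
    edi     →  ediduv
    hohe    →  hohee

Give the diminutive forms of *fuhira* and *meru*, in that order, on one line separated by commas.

fuhirae, meruduv

The suffix is conditioned by the last vowel: -duv when the last vowel of the stem is a high vowel (*mitu*, *edi*); -e when the last vowel of the stem is a non-high vowel (*fezo*, *hiboda*, *tamuo*, *hohe*).
*fuhira* — last vowel /a/ (a non-high vowel) → -e → *fuhirae*.
*meru* — last vowel /u/ (a high vowel) → -duv → *meruduv*.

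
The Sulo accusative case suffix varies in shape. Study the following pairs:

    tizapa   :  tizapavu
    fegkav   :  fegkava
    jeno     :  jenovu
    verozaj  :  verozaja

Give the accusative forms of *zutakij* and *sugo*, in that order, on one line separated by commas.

The alternation tracks the final sound of the stem — -a when the stem ends in a consonant (*fegkav*, *verozaj*); -vu when the stem ends in a vowel (*tizapa*, *jeno*).
*zutakij* — final sound /j/ (a consonant) → -a → *zutakija*.
*sugo* — final sound /o/ (a vowel) → -vu → *sugovu*.

zutakija, sugovu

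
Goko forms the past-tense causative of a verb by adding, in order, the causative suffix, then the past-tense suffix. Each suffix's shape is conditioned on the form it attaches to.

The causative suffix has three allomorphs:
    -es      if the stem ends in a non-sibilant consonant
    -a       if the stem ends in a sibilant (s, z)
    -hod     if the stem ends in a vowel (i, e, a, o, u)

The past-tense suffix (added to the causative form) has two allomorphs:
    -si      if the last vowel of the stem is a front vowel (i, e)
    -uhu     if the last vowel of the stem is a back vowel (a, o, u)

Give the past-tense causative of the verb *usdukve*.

usdukvehoduhu

*usdukve*: final sound = /e/, a vowel → -hod → *usdukvehod*.
Since the last vowel of the causative form *usdukvehod* is /o/ (a back vowel), it takes -uhu, giving *usdukvehoduhu*.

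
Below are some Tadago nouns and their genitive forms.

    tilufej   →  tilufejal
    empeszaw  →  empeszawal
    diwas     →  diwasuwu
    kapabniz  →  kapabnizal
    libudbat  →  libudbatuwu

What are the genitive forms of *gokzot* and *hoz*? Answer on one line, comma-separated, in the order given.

gokzotuwu, hozal

The alternation tracks the final consonant of the stem — -uwu when the stem ends in a voiceless consonant (*diwas*, *libudbat*); -al when the stem ends in a voiced consonant (*tilufej*, *empeszaw*, *kapabniz*).
Since the final consonant of *gokzot* is /t/ (voiceless), it takes -uwu, giving *gokzotuwu*.
*hoz*: final consonant = /z/, voiced → -al → *hozal*.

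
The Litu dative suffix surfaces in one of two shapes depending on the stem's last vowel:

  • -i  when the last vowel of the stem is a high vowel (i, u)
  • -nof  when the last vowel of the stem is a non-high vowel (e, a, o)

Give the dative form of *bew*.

*bew*: last vowel = /e/, a non-high vowel → -nof → *bewnof*.

bewnof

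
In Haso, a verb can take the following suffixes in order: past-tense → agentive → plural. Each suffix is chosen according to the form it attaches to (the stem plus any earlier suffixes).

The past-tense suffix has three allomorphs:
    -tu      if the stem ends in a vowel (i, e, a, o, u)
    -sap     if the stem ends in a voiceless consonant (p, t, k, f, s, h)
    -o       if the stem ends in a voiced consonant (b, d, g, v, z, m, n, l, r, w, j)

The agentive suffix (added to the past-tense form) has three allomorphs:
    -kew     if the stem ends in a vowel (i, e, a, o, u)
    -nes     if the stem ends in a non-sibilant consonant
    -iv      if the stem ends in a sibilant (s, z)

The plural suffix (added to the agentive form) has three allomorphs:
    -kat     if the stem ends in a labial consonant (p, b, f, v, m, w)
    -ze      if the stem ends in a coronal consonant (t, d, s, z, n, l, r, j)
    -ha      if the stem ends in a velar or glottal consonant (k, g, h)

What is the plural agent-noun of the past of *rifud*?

*rifud*: final sound = /d/, a voiced consonant → -o → *rifudo*.
The past-tense form *rifudo*: final sound = /o/, a vowel → -kew → *rifudokew*.
Since the final consonant of the agentive form *rifudokew* is /w/ (labial), it takes -kat, giving *rifudokewkat*.

rifudokewkat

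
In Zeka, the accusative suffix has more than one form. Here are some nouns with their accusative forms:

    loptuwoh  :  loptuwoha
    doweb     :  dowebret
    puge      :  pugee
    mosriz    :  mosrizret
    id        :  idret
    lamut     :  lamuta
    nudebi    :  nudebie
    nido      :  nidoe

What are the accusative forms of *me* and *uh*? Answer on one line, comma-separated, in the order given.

The pattern is voicing of the final sound: -a when the stem ends in a voiceless consonant (*loptuwoh*, *lamut*); -ret when the stem ends in a voiced consonant (*doweb*, *mosriz*, *id*); -e when the stem ends in a vowel (*puge*, *nudebi*, *nido*).
*me* — final sound /e/ (a vowel) → -e → *mee*.
Since the final sound of *uh* is /h/ (a voiceless consonant), it takes -a, giving *uha*.

mee, uha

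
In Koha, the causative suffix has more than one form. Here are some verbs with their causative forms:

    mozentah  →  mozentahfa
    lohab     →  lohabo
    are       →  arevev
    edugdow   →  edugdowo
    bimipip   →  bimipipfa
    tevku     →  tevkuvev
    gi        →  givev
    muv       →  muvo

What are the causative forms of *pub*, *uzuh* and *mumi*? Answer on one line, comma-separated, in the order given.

pubo, uzuhfa, mumivev

The pattern is voicing of the final sound: -fa when the stem ends in a voiceless consonant (*mozentah*, *bimipip*); -o when the stem ends in a voiced consonant (*lohab*, *edugdow*, *muv*); -vev when the stem ends in a vowel (*are*, *tevku*, *gi*).
*pub* — final sound /b/ (a voiced consonant) → -o → *pubo*.
*uzuh* — final sound /h/ (a voiceless consonant) → -fa → *uzuhfa*.
*mumi*: final sound = /i/, a vowel → -vev → *mumivev*.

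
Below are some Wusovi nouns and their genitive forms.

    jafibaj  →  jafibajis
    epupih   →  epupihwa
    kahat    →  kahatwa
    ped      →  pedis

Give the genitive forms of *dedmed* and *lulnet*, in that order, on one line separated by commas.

dedmedis, lulnetwa

Looking at the final consonant of each stem: -wa when the stem ends in a voiceless consonant (*epupih*, *kahat*); -is when the stem ends in a voiced consonant (*jafibaj*, *ped*).
*dedmed*: final consonant = /d/, voiced → -is → *dedmedis*.
*lulnet*: final consonant = /t/, voiceless → -wa → *lulnetwa*.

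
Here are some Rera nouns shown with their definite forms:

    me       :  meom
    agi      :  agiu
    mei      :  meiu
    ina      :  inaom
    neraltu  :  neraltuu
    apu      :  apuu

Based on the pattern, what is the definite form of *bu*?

buu

The pattern is height harmony: -u when the last vowel of the stem is a high vowel (*agi*, *mei*, *neraltu*, *apu*); -om when the last vowel of the stem is a non-high vowel (*me*, *ina*).
*bu*: last vowel = /u/, a high vowel → -u → *buu*.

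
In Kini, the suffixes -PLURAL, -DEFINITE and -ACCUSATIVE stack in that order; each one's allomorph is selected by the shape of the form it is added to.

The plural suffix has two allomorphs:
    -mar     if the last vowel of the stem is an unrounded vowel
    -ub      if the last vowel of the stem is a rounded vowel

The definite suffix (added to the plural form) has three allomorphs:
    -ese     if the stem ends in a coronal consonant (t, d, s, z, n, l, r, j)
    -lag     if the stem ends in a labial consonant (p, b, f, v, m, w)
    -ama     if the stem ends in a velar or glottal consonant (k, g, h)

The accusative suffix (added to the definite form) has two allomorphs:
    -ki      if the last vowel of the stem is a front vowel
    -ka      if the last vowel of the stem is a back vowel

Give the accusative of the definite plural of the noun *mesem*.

Since the last vowel of *mesem* is /e/ (an unrounded vowel), it takes -mar, giving *mesemmar*.
The plural form *mesemmar*: final consonant = /r/, coronal → -ese → *mesemmarese*.
The definite form *mesemmarese* — last vowel /e/ (a front vowel) → -ki → *mesemmareseki*.

mesemmareseki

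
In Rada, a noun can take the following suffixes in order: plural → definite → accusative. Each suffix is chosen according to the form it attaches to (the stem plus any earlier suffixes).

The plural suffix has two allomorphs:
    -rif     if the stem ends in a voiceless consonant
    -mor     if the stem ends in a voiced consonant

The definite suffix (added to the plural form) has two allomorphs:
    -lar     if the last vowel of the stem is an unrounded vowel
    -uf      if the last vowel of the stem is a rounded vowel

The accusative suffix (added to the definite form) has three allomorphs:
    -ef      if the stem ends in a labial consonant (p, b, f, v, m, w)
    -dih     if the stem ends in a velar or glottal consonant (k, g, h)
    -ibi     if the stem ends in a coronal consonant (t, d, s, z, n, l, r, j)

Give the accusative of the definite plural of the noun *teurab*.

teurabmorufef

*teurab* — final consonant /b/ (voiced) → -mor → *teurabmor*.
The plural form *teurabmor*: last vowel = /o/, a rounded vowel → -uf → *teurabmoruf*.
The definite form *teurabmoruf*: final consonant = /f/, labial → -ef → *teurabmorufef*.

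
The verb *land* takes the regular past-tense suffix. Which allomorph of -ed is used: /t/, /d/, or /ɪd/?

/ɪd/

The stem *land* ends in /t/ or /d/.
The -ed suffix is realized as /ɪd/ after /t, d/; as /t/ after other voiceless consonants; and as /d/ after other voiced sounds.
So -ed on *land* is pronounced /ɪd/.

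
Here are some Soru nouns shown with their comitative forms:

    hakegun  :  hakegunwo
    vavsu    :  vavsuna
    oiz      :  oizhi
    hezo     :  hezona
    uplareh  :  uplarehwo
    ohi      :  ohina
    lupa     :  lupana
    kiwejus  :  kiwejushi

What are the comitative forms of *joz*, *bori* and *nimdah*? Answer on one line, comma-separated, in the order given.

jozhi, borina, nimdahwo

The pattern is sibilance of the final sound: -hi when the stem ends in a sibilant (*oiz*, *kiwejus*); -wo when the stem ends in a non-sibilant consonant (*hakegun*, *uplareh*); -na when the stem ends in a vowel (*vavsu*, *hezo*, *ohi*, *lupa*).
*joz*: final sound = /z/, a sibilant → -hi → *jozhi*.
*bori*: final sound = /i/, a vowel → -na → *borina*.
*nimdah*: final sound = /h/, a non-sibilant consonant → -wo → *nimdahwo*.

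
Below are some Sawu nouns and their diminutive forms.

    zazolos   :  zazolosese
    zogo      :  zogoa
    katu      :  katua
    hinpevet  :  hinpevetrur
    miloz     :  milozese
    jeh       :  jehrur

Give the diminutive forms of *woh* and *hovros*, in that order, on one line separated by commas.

The suffix is conditioned by the final sound: -ese when the stem ends in a sibilant (*zazolos*, *miloz*); -rur when the stem ends in a non-sibilant consonant (*hinpevet*, *jeh*); -a when the stem ends in a vowel (*zogo*, *katu*).
*woh* — final sound /h/ (a non-sibilant consonant) → -rur → *wohrur*.
The final sound of *hovros* is /s/, which is a sibilant, so the suffix is -ese, giving *hovrosese*.

wohrur, hovrosese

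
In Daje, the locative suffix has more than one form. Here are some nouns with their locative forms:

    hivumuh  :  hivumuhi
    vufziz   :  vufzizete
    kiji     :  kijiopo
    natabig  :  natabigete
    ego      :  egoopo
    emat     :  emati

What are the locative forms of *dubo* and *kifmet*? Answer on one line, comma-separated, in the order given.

duboopo, kifmeti

The pattern is voicing of the final sound: -i when the stem ends in a voiceless consonant (*hivumuh*, *emat*); -ete when the stem ends in a voiced consonant (*vufziz*, *natabig*); -opo when the stem ends in a vowel (*kiji*, *ego*).
*dubo*: final sound = /o/, a vowel → -opo → *duboopo*.
Since the final sound of *kifmet* is /t/ (a voiceless consonant), it takes -i, giving *kifmeti*.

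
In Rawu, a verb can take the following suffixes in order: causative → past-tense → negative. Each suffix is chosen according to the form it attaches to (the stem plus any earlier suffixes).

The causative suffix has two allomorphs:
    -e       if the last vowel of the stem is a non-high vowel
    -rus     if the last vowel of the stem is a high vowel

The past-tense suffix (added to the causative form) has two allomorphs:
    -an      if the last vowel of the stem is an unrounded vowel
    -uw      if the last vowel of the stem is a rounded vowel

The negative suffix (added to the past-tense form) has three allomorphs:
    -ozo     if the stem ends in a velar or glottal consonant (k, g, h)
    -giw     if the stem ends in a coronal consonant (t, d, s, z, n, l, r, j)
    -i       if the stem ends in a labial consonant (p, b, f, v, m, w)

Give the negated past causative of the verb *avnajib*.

avnajibrusuwi

Since the last vowel of *avnajib* is /i/ (a high vowel), it takes -rus, giving *avnajibrus*.
The causative form *avnajibrus* — last vowel /u/ (a rounded vowel) → -uw → *avnajibrusuw*.
Since the final consonant of the past-tense form *avnajibrusuw* is /w/ (labial), it takes -i, giving *avnajibrusuwi*.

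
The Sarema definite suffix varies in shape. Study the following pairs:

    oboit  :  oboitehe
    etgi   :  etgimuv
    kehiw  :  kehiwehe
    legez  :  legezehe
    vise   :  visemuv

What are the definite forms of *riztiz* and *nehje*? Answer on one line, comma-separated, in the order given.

The suffix is conditioned by the final sound: -ehe when the stem ends in a consonant (*oboit*, *kehiw*, *legez*); -muv when the stem ends in a vowel (*etgi*, *vise*).
*riztiz*: final sound = /z/, a consonant → -ehe → *riztizehe*.
Since the final sound of *nehje* is /e/ (a vowel), it takes -muv, giving *nehjemuv*.

riztizehe, nehjemuv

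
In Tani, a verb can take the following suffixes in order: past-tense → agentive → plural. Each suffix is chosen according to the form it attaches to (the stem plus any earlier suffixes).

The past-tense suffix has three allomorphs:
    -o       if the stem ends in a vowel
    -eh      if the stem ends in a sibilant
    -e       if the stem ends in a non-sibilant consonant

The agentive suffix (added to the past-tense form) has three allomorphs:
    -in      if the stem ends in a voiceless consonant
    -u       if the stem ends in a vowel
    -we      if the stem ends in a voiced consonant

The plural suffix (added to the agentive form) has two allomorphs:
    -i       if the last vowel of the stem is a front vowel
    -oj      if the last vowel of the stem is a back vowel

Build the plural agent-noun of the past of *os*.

osehini

The final sound of *os* is /s/, which is a sibilant, so the past-tense suffix is -eh, giving *oseh*.
The final sound of the past-tense form *oseh* is /h/, which is a voiceless consonant, so the agentive suffix is -in, giving *osehin*.
Since the last vowel of the agentive form *osehin* is /i/ (a front vowel), it takes -i, giving *osehini*.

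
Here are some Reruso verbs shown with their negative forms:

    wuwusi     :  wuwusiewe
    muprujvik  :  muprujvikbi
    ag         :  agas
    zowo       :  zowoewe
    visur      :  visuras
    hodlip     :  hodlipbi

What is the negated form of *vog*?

vogas

The suffix is conditioned by the final sound: -bi when the stem ends in a voiceless consonant (*muprujvik*, *hodlip*); -as when the stem ends in a voiced consonant (*ag*, *visur*); -ewe when the stem ends in a vowel (*wuwusi*, *zowo*).
The final sound of *vog* is /g/, which is a voiced consonant, so the suffix is -as, giving *vogas*.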